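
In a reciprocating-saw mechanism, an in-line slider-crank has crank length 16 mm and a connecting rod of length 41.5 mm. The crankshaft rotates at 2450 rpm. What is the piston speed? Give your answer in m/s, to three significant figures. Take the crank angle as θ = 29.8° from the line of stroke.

ω = 2π·2450/60 = 256.6 rad/s
For an in-line slider-crank, x = r cosθ + √(L² − r² sin²θ), so v = −rω sinθ·[1 + r cosθ/√(L² − r² sin²θ)].
With r = 0.016 m, L = 0.0415 m, θ = 29.8°: √(L² − r² sin²θ) = 0.040731 m.
v = −0.016·256.6·0.49697·[1 + 0.016·0.86777/0.040731] = -2.7355 m/s.
|v| = 2.7355 m/s.

2.74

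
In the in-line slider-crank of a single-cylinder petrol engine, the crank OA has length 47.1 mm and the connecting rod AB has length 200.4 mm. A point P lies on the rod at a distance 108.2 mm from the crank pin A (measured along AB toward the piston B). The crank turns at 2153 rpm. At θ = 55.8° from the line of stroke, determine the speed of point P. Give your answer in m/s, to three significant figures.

9.81

ω = 225.5 rad/s.  Crank-pin speed |V_A| = rω = 10.619 m/s, perpendicular to OA.
Rod angle: sinφ = −(r/L) sinθ ⇒ φ = -11.209°; ω_rod = −rω cosθ/√(L²−r²sin²θ) = -30.364 rad/s.
V_P = V_A + ω_rod × AP, with AP = 0.1082 m along the rod.
Components: V_Px = −rω sinθ − a·ω_rod·sinφ = -9.4216 m/s;  V_Py = rω cosθ + a·ω_rod·cosφ = +2.7462 m/s.
|V_P| = √(V_Px² + V_Py²) = 9.8137 m/s.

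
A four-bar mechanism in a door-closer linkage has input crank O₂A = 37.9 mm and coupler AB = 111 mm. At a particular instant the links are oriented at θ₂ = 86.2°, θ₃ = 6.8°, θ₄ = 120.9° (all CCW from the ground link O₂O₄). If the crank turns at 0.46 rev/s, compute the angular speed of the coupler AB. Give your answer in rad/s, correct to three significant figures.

ω₂ = 2.89 rad/s (from 0.46 rev/s).
Differentiating the loop-closure r₂e^{iθ₂}+r₃e^{iθ₃}=r₁+r₄e^{iθ₄} gives r₂ω₂e^{iθ₂}+r₃ω₃e^{iθ₃}=r₄ω₄e^{iθ₄}.
Eliminating the other unknown: ω₃ = r₂ω₂ sin(θ₄−θ₂) / [r₃ sin(θ₃−θ₄)].
Numerator sine = +0.56928; denominator sine = -0.91283.
Result = 0.0379·2.89·(+0.56928) / (0.111·(-0.91283)) = -0.61544 rad/s; magnitude 0.61544 rad/s.

0.615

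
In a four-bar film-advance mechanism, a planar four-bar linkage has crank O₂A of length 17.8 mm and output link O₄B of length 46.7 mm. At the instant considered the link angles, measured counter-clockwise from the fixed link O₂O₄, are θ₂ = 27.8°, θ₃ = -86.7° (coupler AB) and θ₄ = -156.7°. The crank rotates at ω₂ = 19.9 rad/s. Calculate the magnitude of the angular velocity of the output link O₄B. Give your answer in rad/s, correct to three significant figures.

7.35

ω₂ = 19.9 rad/s
Differentiating the loop-closure r₂e^{iθ₂}+r₃e^{iθ₃}=r₁+r₄e^{iθ₄} gives r₂ω₂e^{iθ₂}+r₃ω₃e^{iθ₃}=r₄ω₄e^{iθ₄}.
Eliminating the other unknown: ω₄ = r₂ω₂ sin(θ₂−θ₃) / [r₄ sin(θ₄−θ₃)].
Numerator sine = +0.90996; denominator sine = -0.93969.
Result = 0.0178·19.9·(+0.90996) / (0.0467·(-0.93969)) = -7.345 rad/s; magnitude 7.345 rad/s.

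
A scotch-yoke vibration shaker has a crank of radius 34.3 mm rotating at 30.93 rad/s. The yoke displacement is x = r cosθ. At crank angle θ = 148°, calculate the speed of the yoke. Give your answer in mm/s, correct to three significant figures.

562

ω = 30.93 rad/s
x = r cosθ ⇒ ẋ = −rω sinθ.
|v| = rω|sinθ| = 0.0343·30.93·|sin 148°| = 0.56219 m/s = 562.19 mm/s.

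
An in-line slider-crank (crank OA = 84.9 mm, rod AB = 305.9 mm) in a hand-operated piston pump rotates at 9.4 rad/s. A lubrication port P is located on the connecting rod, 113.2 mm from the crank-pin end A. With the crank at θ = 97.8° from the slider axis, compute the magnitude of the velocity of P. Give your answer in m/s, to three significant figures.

ω = 9.4 rad/s.  Crank-pin speed |V_A| = rω = 0.79806 m/s, perpendicular to OA.
Rod angle: sinφ = −(r/L) sinθ ⇒ φ = -15.960°; ω_rod = −rω cosθ/√(L²−r²sin²θ) = +0.36826 rad/s.
V_P = V_A + ω_rod × AP, with AP = 0.1132 m along the rod.
Components: V_Px = −rω sinθ − a·ω_rod·sinφ = -0.77921 m/s;  V_Py = rω cosθ + a·ω_rod·cosφ = -0.068229 m/s.
|V_P| = √(V_Px² + V_Py²) = 0.78219 m/s.

0.782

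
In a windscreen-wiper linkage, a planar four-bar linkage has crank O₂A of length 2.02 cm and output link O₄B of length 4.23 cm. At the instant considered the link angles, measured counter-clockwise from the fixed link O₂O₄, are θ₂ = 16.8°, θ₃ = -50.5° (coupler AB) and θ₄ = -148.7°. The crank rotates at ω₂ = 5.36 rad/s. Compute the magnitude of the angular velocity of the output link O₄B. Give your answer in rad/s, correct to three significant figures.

ω₂ = 5.36 rad/s
Differentiating the loop-closure r₂e^{iθ₂}+r₃e^{iθ₃}=r₁+r₄e^{iθ₄} gives r₂ω₂e^{iθ₂}+r₃ω₃e^{iθ₃}=r₄ω₄e^{iθ₄}.
Eliminating the other unknown: ω₄ = r₂ω₂ sin(θ₂−θ₃) / [r₄ sin(θ₄−θ₃)].
Numerator sine = +0.92254; denominator sine = -0.98978.
Result = 0.0202·5.36·(+0.92254) / (0.0423·(-0.98978)) = -2.3857 rad/s; magnitude 2.3857 rad/s.

2.39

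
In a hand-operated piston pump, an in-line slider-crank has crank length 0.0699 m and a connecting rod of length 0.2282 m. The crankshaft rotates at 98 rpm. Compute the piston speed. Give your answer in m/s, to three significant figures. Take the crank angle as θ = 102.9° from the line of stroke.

0.649

ω = 2π·98/60 = 10.26 rad/s
For an in-line slider-crank, x = r cosθ + √(L² − r² sin²θ), so v = −rω sinθ·[1 + r cosθ/√(L² − r² sin²θ)].
With r = 0.0699 m, L = 0.2282 m, θ = 102.9°: √(L² − r² sin²θ) = 0.21779 m.
v = −0.0699·10.26·0.97476·[1 + 0.0699·-0.22325/0.21779] = -0.64914 m/s.
|v| = 0.64914 m/s.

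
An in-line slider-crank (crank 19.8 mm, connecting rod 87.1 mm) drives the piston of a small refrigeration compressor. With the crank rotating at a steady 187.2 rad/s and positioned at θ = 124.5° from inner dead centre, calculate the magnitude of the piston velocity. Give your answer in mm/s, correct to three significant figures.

2650

ω = 187.2 rad/s
For an in-line slider-crank, x = r cosθ + √(L² − r² sin²θ), so v = −rω sinθ·[1 + r cosθ/√(L² − r² sin²θ)].
With r = 0.0198 m, L = 0.0871 m, θ = 124.5°: √(L² − r² sin²θ) = 0.085558 m.
v = −0.0198·187.2·0.82413·[1 + 0.0198·-0.56641/0.085558] = -2.6543 m/s.
|v| = 2.6543 m/s = 2654.3 mm/s.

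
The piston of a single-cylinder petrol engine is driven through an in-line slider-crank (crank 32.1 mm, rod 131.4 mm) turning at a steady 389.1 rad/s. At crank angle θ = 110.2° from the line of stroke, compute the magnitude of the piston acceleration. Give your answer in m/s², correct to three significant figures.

2600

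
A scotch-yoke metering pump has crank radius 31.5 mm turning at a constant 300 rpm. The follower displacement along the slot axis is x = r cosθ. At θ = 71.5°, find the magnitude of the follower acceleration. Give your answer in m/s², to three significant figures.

ω = 31.42 rad/s (from 300 rpm).
x = r cosθ ⇒ ẍ = −rω² cosθ (ω constant).
|a| = rω²|cosθ| = 0.0315·(31.42)²·|cos 71.5°| = 9.8648 m/s².

9.86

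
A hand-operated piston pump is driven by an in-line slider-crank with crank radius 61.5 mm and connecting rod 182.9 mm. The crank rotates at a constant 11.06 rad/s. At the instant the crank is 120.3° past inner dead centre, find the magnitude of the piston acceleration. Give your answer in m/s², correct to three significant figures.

ω = 11.06 rad/s
x(θ) = r cosθ + √(L² − r² sin²θ); with ω constant, a = ω²·d²x/dθ².
d²x/dθ² = −r cosθ − r²(cos2θ)/√u − r⁴ sin²2θ/(4u^{3/2}),  u = L² − r² sin²θ = 0.0306329 m².
Substituting r = 0.0615 m, L = 0.1829 m, θ = 120.3°: d²x/dθ² = +0.041131 m.
a = ω²·d²x/dθ² = (11.06)²·(+0.041131) = +5.0312 m/s²;  |a| = 5.0312 m/s².

5.03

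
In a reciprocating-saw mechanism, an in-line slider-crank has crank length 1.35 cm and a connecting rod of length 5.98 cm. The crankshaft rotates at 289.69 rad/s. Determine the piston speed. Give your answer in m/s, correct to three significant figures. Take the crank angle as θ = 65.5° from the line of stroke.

3.90

ω = 289.7 rad/s
For an in-line slider-crank, x = r cosθ + √(L² − r² sin²θ), so v = −rω sinθ·[1 + r cosθ/√(L² − r² sin²θ)].
With r = 0.0135 m, L = 0.0598 m, θ = 65.5°: √(L² − r² sin²θ) = 0.058525 m.
v = −0.0135·289.7·0.90996·[1 + 0.0135·0.41469/0.058525] = -3.8991 m/s.
|v| = 3.8991 m/s.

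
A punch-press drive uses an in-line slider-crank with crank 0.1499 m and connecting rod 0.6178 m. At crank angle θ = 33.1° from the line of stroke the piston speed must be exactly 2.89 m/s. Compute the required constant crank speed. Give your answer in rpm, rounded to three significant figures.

280

For an in-line slider-crank, |v_piston| = rω|sinθ|·[1 + r cosθ/√(L² − r² sin²θ)].
With r = 0.1499 m, L = 0.6178 m, θ = 33.1°: the bracketed kinematic factor |dx/dθ| = 0.098648 m.
ω = v/|dx/dθ| = 2.89/0.098648 = 29.296 rad/s.
N = 60ω/(2π) = 279.76 rpm.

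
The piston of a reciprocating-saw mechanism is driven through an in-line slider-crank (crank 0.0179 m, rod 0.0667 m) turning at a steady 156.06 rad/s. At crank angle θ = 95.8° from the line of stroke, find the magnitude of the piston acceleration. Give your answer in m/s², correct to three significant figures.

ω = 156.1 rad/s
x(θ) = r cosθ + √(L² − r² sin²θ); with ω constant, a = ω²·d²x/dθ².
d²x/dθ² = −r cosθ − r²(cos2θ)/√u − r⁴ sin²2θ/(4u^{3/2}),  u = L² − r² sin²θ = 0.00413175 m².
Substituting r = 0.0179 m, L = 0.0667 m, θ = 95.8°: d²x/dθ² = +0.0066879 m.
a = ω²·d²x/dθ² = (156.1)²·(+0.0066879) = +162.88 m/s²;  |a| = 162.88 m/s².

163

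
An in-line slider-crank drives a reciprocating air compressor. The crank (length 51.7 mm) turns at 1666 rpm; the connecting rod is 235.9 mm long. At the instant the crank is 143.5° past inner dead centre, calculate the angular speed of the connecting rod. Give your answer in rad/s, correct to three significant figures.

ω = 174.5 rad/s (converted from 1666 rpm).
The rod makes angle φ with the slider axis where L sinφ = r sinθ; differentiating, L cosφ·φ̇ = r ω cosθ.
L cosφ = √(L² − r² sin²θ) = 0.23389 m.
|ω_rod| = r ω |cosθ| / √(L² − r² sin²θ) = 0.0517·174.5·0.80386/0.23389 = 31 rad/s.

31.0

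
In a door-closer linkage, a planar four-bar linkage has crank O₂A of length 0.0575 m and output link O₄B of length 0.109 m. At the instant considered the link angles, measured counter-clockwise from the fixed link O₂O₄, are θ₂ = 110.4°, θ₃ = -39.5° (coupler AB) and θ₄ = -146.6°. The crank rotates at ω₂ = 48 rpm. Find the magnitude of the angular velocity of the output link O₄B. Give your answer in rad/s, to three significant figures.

ω₂ = 5.027 rad/s (from 48 rpm).
Differentiating the loop-closure r₂e^{iθ₂}+r₃e^{iθ₃}=r₁+r₄e^{iθ₄} gives r₂ω₂e^{iθ₂}+r₃ω₃e^{iθ₃}=r₄ω₄e^{iθ₄}.
Eliminating the other unknown: ω₄ = r₂ω₂ sin(θ₂−θ₃) / [r₄ sin(θ₄−θ₃)].
Numerator sine = +0.50151; denominator sine = -0.95579.
Result = 0.0575·5.027·(+0.50151) / (0.109·(-0.95579)) = -1.3913 rad/s; magnitude 1.3913 rad/s.

1.39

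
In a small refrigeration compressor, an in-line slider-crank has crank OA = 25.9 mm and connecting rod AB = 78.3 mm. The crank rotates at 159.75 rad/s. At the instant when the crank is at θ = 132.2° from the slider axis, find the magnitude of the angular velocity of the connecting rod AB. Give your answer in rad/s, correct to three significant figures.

36.6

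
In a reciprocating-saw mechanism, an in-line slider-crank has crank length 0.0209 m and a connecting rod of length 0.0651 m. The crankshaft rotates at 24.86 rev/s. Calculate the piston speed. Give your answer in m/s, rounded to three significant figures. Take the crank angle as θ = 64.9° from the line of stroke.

3.38

ω = 2π·24.9 = 156.2 rad/s
For an in-line slider-crank, x = r cosθ + √(L² − r² sin²θ), so v = −rω sinθ·[1 + r cosθ/√(L² − r² sin²θ)].
With r = 0.0209 m, L = 0.0651 m, θ = 64.9°: √(L² − r² sin²θ) = 0.062288 m.
v = −0.0209·156.2·0.90557·[1 + 0.0209·0.42420/0.062288] = -3.3771 m/s.
|v| = 3.3771 m/s.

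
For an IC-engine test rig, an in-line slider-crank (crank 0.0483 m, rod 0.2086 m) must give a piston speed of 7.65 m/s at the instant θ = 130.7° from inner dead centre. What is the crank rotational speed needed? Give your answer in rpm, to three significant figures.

For an in-line slider-crank, |v_piston| = rω|sinθ|·[1 + r cosθ/√(L² − r² sin²θ)].
With r = 0.0483 m, L = 0.2086 m, θ = 130.7°: the bracketed kinematic factor |dx/dθ| = 0.031002 m.
ω = v/|dx/dθ| = 7.65/0.031002 = 246.76 rad/s.
N = 60ω/(2π) = 2356.4 rpm.

2360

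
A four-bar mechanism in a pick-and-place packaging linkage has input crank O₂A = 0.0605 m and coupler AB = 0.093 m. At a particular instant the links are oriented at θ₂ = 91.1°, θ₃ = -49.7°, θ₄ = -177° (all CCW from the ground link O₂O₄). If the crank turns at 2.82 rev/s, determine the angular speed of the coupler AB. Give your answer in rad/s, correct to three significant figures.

14.5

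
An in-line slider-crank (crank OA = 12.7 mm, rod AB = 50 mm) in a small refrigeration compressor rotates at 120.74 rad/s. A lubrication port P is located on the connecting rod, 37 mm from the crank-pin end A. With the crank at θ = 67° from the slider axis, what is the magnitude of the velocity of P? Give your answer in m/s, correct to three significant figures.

ω = 120.7 rad/s.  Crank-pin speed |V_A| = rω = 1.5334 m/s, perpendicular to OA.
Rod angle: sinφ = −(r/L) sinθ ⇒ φ = -13.521°; ω_rod = −rω cosθ/√(L²−r²sin²θ) = -12.325 rad/s.
V_P = V_A + ω_rod × AP, with AP = 0.037 m along the rod.
Components: V_Px = −rω sinθ − a·ω_rod·sinφ = -1.5181 m/s;  V_Py = rω cosθ + a·ω_rod·cosφ = +0.15578 m/s.
|V_P| = √(V_Px² + V_Py²) = 1.5261 m/s.

1.53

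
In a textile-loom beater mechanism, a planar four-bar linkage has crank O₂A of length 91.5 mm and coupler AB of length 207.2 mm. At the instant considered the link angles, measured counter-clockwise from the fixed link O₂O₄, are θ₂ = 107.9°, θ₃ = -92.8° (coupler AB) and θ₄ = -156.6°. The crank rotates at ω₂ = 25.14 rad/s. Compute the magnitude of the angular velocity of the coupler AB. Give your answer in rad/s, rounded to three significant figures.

12.3

ω₂ = 25.14 rad/s
Differentiating the loop-closure r₂e^{iθ₂}+r₃e^{iθ₃}=r₁+r₄e^{iθ₄} gives r₂ω₂e^{iθ₂}+r₃ω₃e^{iθ₃}=r₄ω₄e^{iθ₄}.
Eliminating the other unknown: ω₃ = r₂ω₂ sin(θ₄−θ₂) / [r₃ sin(θ₃−θ₄)].
Numerator sine = +0.99540; denominator sine = +0.89726.
Result = 0.0915·25.14·(+0.99540) / (0.2072·(+0.89726)) = +12.316 rad/s; magnitude 12.316 rad/s.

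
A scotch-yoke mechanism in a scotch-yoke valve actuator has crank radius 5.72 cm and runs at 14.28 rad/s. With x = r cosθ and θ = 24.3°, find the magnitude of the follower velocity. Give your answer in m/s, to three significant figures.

ω = 14.28 rad/s
x = r cosθ ⇒ ẋ = −rω sinθ.
|v| = rω|sinθ| = 0.0572·14.28·|sin 24.3°| = 0.33613 m/s.

0.336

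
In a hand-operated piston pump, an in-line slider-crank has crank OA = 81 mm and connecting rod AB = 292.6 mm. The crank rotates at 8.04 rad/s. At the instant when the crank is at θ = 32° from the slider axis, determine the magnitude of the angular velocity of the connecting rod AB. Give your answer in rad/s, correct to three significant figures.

1.91

ω = 8.04 rad/s
The rod makes angle φ with the slider axis where L sinφ = r sinθ; differentiating, L cosφ·φ̇ = r ω cosθ.
L cosφ = √(L² − r² sin²θ) = 0.28943 m.
|ω_rod| = r ω |cosθ| / √(L² − r² sin²θ) = 0.081·8.04·0.84805/0.28943 = 1.9081 rad/s.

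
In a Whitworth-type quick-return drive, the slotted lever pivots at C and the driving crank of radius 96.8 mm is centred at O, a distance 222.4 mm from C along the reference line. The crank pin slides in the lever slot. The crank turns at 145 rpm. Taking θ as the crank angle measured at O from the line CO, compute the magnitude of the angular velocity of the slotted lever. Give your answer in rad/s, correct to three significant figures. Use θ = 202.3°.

8.43

ω = 15.18 rad/s (from 145 rpm).
Crank pin A relative to C: A = (d + r cosθ, r sinθ); lever angle φ = atan2(r sinθ, d + r cosθ).
Differentiating tanφ: φ̇ = rω(d cosθ + r)/(d² + r² + 2dr cosθ).
d² + r² + 2dr cosθ = |CA|² = 0.0189956 m²;  d cosθ + r = -0.10897 m.
|ω_lever| = |0.0968·15.18·-0.10897| / 0.0189956 = 8.4317 rad/s.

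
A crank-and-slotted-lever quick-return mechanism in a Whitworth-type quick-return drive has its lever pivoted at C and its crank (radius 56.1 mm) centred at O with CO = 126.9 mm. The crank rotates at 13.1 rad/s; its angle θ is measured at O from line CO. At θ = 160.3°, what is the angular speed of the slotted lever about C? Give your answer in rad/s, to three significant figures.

7.97

ω = 13.1 rad/s
Crank pin A relative to C: A = (d + r cosθ, r sinθ); lever angle φ = atan2(r sinθ, d + r cosθ).
Differentiating tanφ: φ̇ = rω(d cosθ + r)/(d² + r² + 2dr cosθ).
d² + r² + 2dr cosθ = |CA|² = 0.00584599 m²;  d cosθ + r = -0.063373 m.
|ω_lever| = |0.0561·13.1·-0.063373| / 0.00584599 = 7.9667 rad/s.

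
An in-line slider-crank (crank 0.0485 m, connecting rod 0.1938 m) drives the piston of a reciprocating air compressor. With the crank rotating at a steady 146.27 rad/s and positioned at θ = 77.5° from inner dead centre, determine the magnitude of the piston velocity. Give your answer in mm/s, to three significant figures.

ω = 146.3 rad/s
For an in-line slider-crank, x = r cosθ + √(L² − r² sin²θ), so v = −rω sinθ·[1 + r cosθ/√(L² − r² sin²θ)].
With r = 0.0485 m, L = 0.1938 m, θ = 77.5°: √(L² − r² sin²θ) = 0.18793 m.
v = −0.0485·146.3·0.97630·[1 + 0.0485·0.21644/0.18793] = -7.3128 m/s.
|v| = 7.3128 m/s = 7312.8 mm/s.

7310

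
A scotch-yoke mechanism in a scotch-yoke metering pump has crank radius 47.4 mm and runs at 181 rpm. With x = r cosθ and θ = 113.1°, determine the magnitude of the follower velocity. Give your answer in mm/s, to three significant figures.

826

ω = 18.95 rad/s (from 181 rpm).
x = r cosθ ⇒ ẋ = −rω sinθ.
|v| = rω|sinθ| = 0.0474·18.95·|sin 113.1°| = 0.8264 m/s = 826.4 mm/s.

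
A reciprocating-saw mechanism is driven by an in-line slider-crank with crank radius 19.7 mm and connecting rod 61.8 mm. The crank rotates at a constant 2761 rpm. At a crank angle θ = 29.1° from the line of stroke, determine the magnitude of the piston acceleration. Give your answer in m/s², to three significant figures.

ω = 2π·2761/60 = 289.1 rad/s
x(θ) = r cosθ + √(L² − r² sin²θ); with ω constant, a = ω²·d²x/dθ².
d²x/dθ² = −r cosθ − r²(cos2θ)/√u − r⁴ sin²2θ/(4u^{3/2}),  u = L² − r² sin²θ = 0.00372745 m².
Substituting r = 0.0197 m, L = 0.0618 m, θ = 29.1°: d²x/dθ² = -0.020682 m.
a = ω²·d²x/dθ² = (289.1)²·(-0.020682) = -1729 m/s²;  |a| = 1729 m/s².

1730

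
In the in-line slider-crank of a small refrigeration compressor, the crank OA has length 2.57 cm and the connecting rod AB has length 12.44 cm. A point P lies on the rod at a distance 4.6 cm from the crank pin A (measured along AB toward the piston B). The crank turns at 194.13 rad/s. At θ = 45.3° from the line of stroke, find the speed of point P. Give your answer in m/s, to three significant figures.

ω = 194.1 rad/s.  Crank-pin speed |V_A| = rω = 4.9891 m/s, perpendicular to OA.
Rod angle: sinφ = −(r/L) sinθ ⇒ φ = -8.444°; ω_rod = −rω cosθ/√(L²−r²sin²θ) = -28.519 rad/s.
V_P = V_A + ω_rod × AP, with AP = 0.046 m along the rod.
Components: V_Px = −rω sinθ − a·ω_rod·sinφ = -3.7389 m/s;  V_Py = rω cosθ + a·ω_rod·cosφ = +2.2117 m/s.
|V_P| = √(V_Px² + V_Py²) = 4.3441 m/s.

4.34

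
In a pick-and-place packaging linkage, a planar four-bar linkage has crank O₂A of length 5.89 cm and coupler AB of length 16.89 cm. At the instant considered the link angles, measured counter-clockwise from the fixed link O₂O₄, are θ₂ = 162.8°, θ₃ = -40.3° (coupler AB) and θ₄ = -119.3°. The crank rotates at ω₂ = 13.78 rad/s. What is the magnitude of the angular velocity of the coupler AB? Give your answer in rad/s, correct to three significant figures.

ω₂ = 13.78 rad/s
Differentiating the loop-closure r₂e^{iθ₂}+r₃e^{iθ₃}=r₁+r₄e^{iθ₄} gives r₂ω₂e^{iθ₂}+r₃ω₃e^{iθ₃}=r₄ω₄e^{iθ₄}.
Eliminating the other unknown: ω₃ = r₂ω₂ sin(θ₄−θ₂) / [r₃ sin(θ₃−θ₄)].
Numerator sine = +0.97778; denominator sine = +0.98163.
Result = 0.0589·13.78·(+0.97778) / (0.1689·(+0.98163)) = +4.7866 rad/s; magnitude 4.7866 rad/s.

4.79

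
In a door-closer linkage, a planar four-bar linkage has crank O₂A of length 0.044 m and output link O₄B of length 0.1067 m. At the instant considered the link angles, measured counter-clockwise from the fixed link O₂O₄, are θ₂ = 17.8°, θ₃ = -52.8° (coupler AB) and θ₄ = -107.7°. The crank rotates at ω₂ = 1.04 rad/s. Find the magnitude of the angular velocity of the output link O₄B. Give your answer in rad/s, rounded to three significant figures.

0.494

ω₂ = 1.04 rad/s
Differentiating the loop-closure r₂e^{iθ₂}+r₃e^{iθ₃}=r₁+r₄e^{iθ₄} gives r₂ω₂e^{iθ₂}+r₃ω₃e^{iθ₃}=r₄ω₄e^{iθ₄}.
Eliminating the other unknown: ω₄ = r₂ω₂ sin(θ₂−θ₃) / [r₄ sin(θ₄−θ₃)].
Numerator sine = +0.94322; denominator sine = -0.81815.
Result = 0.044·1.04·(+0.94322) / (0.1067·(-0.81815)) = -0.49443 rad/s; magnitude 0.49443 rad/s.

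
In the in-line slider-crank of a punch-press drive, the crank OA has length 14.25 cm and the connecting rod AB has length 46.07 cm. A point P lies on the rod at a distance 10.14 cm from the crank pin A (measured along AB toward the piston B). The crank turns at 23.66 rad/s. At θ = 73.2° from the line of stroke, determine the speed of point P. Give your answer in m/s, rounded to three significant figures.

ω = 23.66 rad/s.  Crank-pin speed |V_A| = rω = 3.3715 m/s, perpendicular to OA.
Rod angle: sinφ = −(r/L) sinθ ⇒ φ = -17.224°; ω_rod = −rω cosθ/√(L²−r²sin²θ) = -2.2145 rad/s.
V_P = V_A + ω_rod × AP, with AP = 0.1014 m along the rod.
Components: V_Px = −rω sinθ − a·ω_rod·sinφ = -3.2941 m/s;  V_Py = rω cosθ + a·ω_rod·cosφ = +0.76 m/s.
|V_P| = √(V_Px² + V_Py²) = 3.3807 m/s.

3.38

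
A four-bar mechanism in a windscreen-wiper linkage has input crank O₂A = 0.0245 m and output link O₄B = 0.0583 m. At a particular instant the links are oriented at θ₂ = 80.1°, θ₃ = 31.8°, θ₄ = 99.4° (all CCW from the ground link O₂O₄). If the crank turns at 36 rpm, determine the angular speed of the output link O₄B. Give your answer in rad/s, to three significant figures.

ω₂ = 3.77 rad/s (from 36 rpm).
Differentiating the loop-closure r₂e^{iθ₂}+r₃e^{iθ₃}=r₁+r₄e^{iθ₄} gives r₂ω₂e^{iθ₂}+r₃ω₃e^{iθ₃}=r₄ω₄e^{iθ₄}.
Eliminating the other unknown: ω₄ = r₂ω₂ sin(θ₂−θ₃) / [r₄ sin(θ₄−θ₃)].
Numerator sine = +0.74664; denominator sine = +0.92455.
Result = 0.0245·3.77·(+0.74664) / (0.0583·(+0.92455)) = +1.2794 rad/s; magnitude 1.2794 rad/s.

1.28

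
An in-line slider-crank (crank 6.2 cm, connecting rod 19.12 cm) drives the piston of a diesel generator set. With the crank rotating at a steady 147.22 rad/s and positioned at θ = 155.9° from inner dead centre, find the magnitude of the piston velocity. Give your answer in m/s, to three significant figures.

2.61

ω = 147.2 rad/s
For an in-line slider-crank, x = r cosθ + √(L² − r² sin²θ), so v = −rω sinθ·[1 + r cosθ/√(L² − r² sin²θ)].
With r = 0.062 m, L = 0.1912 m, θ = 155.9°: √(L² − r² sin²θ) = 0.18952 m.
v = −0.062·147.2·0.40833·[1 + 0.062·-0.91283/0.18952] = -2.6141 m/s.
|v| = 2.6141 m/s.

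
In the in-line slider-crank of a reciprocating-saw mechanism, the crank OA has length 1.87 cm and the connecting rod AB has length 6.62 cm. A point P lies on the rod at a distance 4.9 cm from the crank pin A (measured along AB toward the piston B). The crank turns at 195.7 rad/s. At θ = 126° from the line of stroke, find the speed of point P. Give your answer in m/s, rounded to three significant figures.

ω = 195.7 rad/s.  Crank-pin speed |V_A| = rω = 3.6596 m/s, perpendicular to OA.
Rod angle: sinφ = −(r/L) sinθ ⇒ φ = -13.210°; ω_rod = −rω cosθ/√(L²−r²sin²θ) = +33.376 rad/s.
V_P = V_A + ω_rod × AP, with AP = 0.049 m along the rod.
Components: V_Px = −rω sinθ − a·ω_rod·sinφ = -2.5869 m/s;  V_Py = rω cosθ + a·ω_rod·cosφ = -0.55888 m/s.
|V_P| = √(V_Px² + V_Py²) = 2.6466 m/s.

2.65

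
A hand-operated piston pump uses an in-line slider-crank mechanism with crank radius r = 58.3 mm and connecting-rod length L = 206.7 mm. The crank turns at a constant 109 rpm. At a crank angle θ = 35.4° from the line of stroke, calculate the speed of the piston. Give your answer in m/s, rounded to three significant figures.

0.475

ω = 2π·109/60 = 11.41 rad/s
For an in-line slider-crank, x = r cosθ + √(L² − r² sin²θ), so v = −rω sinθ·[1 + r cosθ/√(L² − r² sin²θ)].
With r = 0.0583 m, L = 0.2067 m, θ = 35.4°: √(L² − r² sin²θ) = 0.20392 m.
v = −0.0583·11.41·0.57928·[1 + 0.0583·0.81513/0.20392] = -0.47532 m/s.
|v| = 0.47532 m/s.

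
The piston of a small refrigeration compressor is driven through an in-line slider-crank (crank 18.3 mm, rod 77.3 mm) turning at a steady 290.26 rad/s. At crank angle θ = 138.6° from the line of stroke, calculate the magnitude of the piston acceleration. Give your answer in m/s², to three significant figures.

ω = 290.3 rad/s
x(θ) = r cosθ + √(L² − r² sin²θ); with ω constant, a = ω²·d²x/dθ².
d²x/dθ² = −r cosθ − r²(cos2θ)/√u − r⁴ sin²2θ/(4u^{3/2}),  u = L² − r² sin²θ = 0.00582883 m².
Substituting r = 0.0183 m, L = 0.0773 m, θ = 138.6°: d²x/dθ² = +0.013115 m.
a = ω²·d²x/dθ² = (290.3)²·(+0.013115) = +1105 m/s²;  |a| = 1105 m/s².

1100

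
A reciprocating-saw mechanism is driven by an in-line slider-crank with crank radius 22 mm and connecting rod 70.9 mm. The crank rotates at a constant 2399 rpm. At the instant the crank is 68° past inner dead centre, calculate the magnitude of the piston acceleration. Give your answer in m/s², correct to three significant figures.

202

ω = 2π·2399/60 = 251.2 rad/s
x(θ) = r cosθ + √(L² − r² sin²θ); with ω constant, a = ω²·d²x/dθ².
d²x/dθ² = −r cosθ − r²(cos2θ)/√u − r⁴ sin²2θ/(4u^{3/2}),  u = L² − r² sin²θ = 0.00461073 m².
Substituting r = 0.022 m, L = 0.0709 m, θ = 68°: d²x/dθ² = -0.0032042 m.
a = ω²·d²x/dθ² = (251.2)²·(-0.0032042) = -202.23 m/s²;  |a| = 202.23 m/s².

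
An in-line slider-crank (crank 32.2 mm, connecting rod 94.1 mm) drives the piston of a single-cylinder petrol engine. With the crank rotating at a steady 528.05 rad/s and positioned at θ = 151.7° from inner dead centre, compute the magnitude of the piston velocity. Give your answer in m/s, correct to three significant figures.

ω = 528 rad/s
For an in-line slider-crank, x = r cosθ + √(L² − r² sin²θ), so v = −rω sinθ·[1 + r cosθ/√(L² − r² sin²θ)].
With r = 0.0322 m, L = 0.0941 m, θ = 151.7°: √(L² − r² sin²θ) = 0.092853 m.
v = −0.0322·528·0.47409·[1 + 0.0322·-0.88048/0.092853] = -5.5997 m/s.
|v| = 5.5997 m/s.

5.60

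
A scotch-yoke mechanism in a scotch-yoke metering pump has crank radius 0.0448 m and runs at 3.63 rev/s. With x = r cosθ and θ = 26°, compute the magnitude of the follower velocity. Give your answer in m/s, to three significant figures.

ω = 22.81 rad/s (from 3.63 rev/s).
x = r cosθ ⇒ ẋ = −rω sinθ.
|v| = rω|sinθ| = 0.0448·22.81·|sin 26°| = 0.44793 m/s.

0.448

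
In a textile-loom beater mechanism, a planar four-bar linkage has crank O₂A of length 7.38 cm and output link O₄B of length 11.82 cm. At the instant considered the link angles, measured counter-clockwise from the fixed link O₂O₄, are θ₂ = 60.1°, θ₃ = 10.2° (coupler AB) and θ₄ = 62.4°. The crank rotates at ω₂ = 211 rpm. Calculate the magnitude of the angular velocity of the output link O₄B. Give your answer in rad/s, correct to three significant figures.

13.4

ω₂ = 22.1 rad/s (from 211 rpm).
Differentiating the loop-closure r₂e^{iθ₂}+r₃e^{iθ₃}=r₁+r₄e^{iθ₄} gives r₂ω₂e^{iθ₂}+r₃ω₃e^{iθ₃}=r₄ω₄e^{iθ₄}.
Eliminating the other unknown: ω₄ = r₂ω₂ sin(θ₂−θ₃) / [r₄ sin(θ₄−θ₃)].
Numerator sine = +0.76492; denominator sine = +0.79016.
Result = 0.0738·22.1·(+0.76492) / (0.1182·(+0.79016)) = +13.355 rad/s; magnitude 13.355 rad/s.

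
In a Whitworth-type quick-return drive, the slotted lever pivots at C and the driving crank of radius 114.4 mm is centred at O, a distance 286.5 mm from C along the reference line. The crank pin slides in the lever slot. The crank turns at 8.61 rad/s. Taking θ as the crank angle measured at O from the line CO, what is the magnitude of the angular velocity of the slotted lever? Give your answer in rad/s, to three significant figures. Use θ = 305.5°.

2.08

ω = 8.61 rad/s
Crank pin A relative to C: A = (d + r cosθ, r sinθ); lever angle φ = atan2(r sinθ, d + r cosθ).
Differentiating tanφ: φ̇ = rω(d cosθ + r)/(d² + r² + 2dr cosθ).
d² + r² + 2dr cosθ = |CA|² = 0.133235 m²;  d cosθ + r = +0.28077 m.
|ω_lever| = |0.1144·8.61·+0.28077| / 0.133235 = 2.0757 rad/s.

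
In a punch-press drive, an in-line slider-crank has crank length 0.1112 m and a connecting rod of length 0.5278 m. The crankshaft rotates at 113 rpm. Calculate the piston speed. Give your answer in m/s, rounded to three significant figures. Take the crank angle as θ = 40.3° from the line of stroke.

0.989

ω = 2π·113/60 = 11.83 rad/s
For an in-line slider-crank, x = r cosθ + √(L² − r² sin²θ), so v = −rω sinθ·[1 + r cosθ/√(L² − r² sin²θ)].
With r = 0.1112 m, L = 0.5278 m, θ = 40.3°: √(L² − r² sin²θ) = 0.52288 m.
v = −0.1112·11.83·0.64679·[1 + 0.1112·0.76267/0.52288] = -0.98913 m/s.
|v| = 0.98913 m/s.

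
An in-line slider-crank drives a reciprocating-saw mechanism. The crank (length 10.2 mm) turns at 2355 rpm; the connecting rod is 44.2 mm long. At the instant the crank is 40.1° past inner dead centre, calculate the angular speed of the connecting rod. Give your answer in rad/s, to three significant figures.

ω = 246.6 rad/s (converted from 2355 rpm).
The rod makes angle φ with the slider axis where L sinφ = r sinθ; differentiating, L cosφ·φ̇ = r ω cosθ.
L cosφ = √(L² − r² sin²θ) = 0.043709 m.
|ω_rod| = r ω |cosθ| / √(L² − r² sin²θ) = 0.0102·246.6·0.76492/0.043709 = 44.022 rad/s.

44.0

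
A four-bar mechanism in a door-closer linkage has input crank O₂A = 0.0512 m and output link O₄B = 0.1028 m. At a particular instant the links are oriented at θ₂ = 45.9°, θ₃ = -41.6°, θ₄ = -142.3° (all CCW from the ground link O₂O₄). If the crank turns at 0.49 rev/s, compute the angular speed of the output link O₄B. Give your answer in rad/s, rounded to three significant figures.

1.56

ω₂ = 3.079 rad/s (from 0.49 rev/s).
Differentiating the loop-closure r₂e^{iθ₂}+r₃e^{iθ₃}=r₁+r₄e^{iθ₄} gives r₂ω₂e^{iθ₂}+r₃ω₃e^{iθ₃}=r₄ω₄e^{iθ₄}.
Eliminating the other unknown: ω₄ = r₂ω₂ sin(θ₂−θ₃) / [r₄ sin(θ₄−θ₃)].
Numerator sine = +0.99905; denominator sine = -0.98261.
Result = 0.0512·3.079·(+0.99905) / (0.1028·(-0.98261)) = -1.559 rad/s; magnitude 1.559 rad/s.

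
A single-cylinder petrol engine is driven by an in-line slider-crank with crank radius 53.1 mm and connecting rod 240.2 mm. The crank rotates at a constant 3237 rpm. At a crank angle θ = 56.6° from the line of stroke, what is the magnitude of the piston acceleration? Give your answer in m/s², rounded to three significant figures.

ω = 2π·3237/60 = 339 rad/s
x(θ) = r cosθ + √(L² − r² sin²θ); with ω constant, a = ω²·d²x/dθ².
d²x/dθ² = −r cosθ − r²(cos2θ)/√u − r⁴ sin²2θ/(4u^{3/2}),  u = L² − r² sin²θ = 0.0557309 m².
Substituting r = 0.0531 m, L = 0.2402 m, θ = 56.6°: d²x/dθ² = -0.024653 m.
a = ω²·d²x/dθ² = (339)²·(-0.024653) = -2832.8 m/s²;  |a| = 2832.8 m/s².

2830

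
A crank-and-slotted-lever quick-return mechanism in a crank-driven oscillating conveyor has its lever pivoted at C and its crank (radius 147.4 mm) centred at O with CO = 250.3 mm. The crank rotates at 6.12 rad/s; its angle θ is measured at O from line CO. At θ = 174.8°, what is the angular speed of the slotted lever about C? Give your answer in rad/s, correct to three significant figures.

8.44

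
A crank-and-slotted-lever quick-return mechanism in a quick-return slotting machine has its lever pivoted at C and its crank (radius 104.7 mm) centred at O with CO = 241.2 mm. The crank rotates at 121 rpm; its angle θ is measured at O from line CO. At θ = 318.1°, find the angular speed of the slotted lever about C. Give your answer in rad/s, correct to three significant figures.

3.53

ω = 12.67 rad/s (from 121 rpm).
Crank pin A relative to C: A = (d + r cosθ, r sinθ); lever angle φ = atan2(r sinθ, d + r cosθ).
Differentiating tanφ: φ̇ = rω(d cosθ + r)/(d² + r² + 2dr cosθ).
d² + r² + 2dr cosθ = |CA|² = 0.106733 m²;  d cosθ + r = +0.28423 m.
|ω_lever| = |0.1047·12.67·+0.28423| / 0.106733 = 3.5329 rad/s.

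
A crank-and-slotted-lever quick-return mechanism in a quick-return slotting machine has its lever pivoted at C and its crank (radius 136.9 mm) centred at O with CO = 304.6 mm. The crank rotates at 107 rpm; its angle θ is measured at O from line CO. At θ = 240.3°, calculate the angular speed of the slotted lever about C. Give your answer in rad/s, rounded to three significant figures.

0.306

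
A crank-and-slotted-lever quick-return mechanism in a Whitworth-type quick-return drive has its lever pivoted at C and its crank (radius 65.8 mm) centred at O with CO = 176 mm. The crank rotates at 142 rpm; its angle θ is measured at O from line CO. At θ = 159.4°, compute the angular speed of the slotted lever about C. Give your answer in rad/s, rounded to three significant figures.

ω = 14.87 rad/s (from 142 rpm).
Crank pin A relative to C: A = (d + r cosθ, r sinθ); lever angle φ = atan2(r sinθ, d + r cosθ).
Differentiating tanφ: φ̇ = rω(d cosθ + r)/(d² + r² + 2dr cosθ).
d² + r² + 2dr cosθ = |CA|² = 0.013625 m²;  d cosθ + r = -0.098946 m.
|ω_lever| = |0.0658·14.87·-0.098946| / 0.013625 = 7.1057 rad/s.

7.11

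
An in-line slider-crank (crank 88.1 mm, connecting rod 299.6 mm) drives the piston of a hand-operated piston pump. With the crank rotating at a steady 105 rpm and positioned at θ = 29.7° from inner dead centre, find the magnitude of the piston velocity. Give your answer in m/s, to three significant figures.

0.604

ω = 2π·105/60 = 11 rad/s
For an in-line slider-crank, x = r cosθ + √(L² − r² sin²θ), so v = −rω sinθ·[1 + r cosθ/√(L² − r² sin²θ)].
With r = 0.0881 m, L = 0.2996 m, θ = 29.7°: √(L² − r² sin²θ) = 0.2964 m.
v = −0.0881·11·0.49546·[1 + 0.0881·0.86863/0.2964] = -0.60387 m/s.
|v| = 0.60387 m/s.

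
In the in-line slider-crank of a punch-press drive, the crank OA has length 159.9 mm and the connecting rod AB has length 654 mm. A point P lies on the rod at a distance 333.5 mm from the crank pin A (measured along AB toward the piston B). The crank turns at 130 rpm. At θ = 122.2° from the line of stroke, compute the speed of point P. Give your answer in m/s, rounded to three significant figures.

ω = 13.61 rad/s.  Crank-pin speed |V_A| = rω = 2.1768 m/s, perpendicular to OA.
Rod angle: sinφ = −(r/L) sinθ ⇒ φ = -11.940°; ω_rod = −rω cosθ/√(L²−r²sin²θ) = +1.8129 rad/s.
V_P = V_A + ω_rod × AP, with AP = 0.3335 m along the rod.
Components: V_Px = −rω sinθ − a·ω_rod·sinφ = -1.7169 m/s;  V_Py = rω cosθ + a·ω_rod·cosφ = -0.56846 m/s.
|V_P| = √(V_Px² + V_Py²) = 1.8086 m/s.

1.81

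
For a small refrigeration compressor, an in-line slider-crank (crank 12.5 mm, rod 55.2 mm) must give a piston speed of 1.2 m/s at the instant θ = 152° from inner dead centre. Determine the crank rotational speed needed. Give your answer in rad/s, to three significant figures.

256

For an in-line slider-crank, |v_piston| = rω|sinθ|·[1 + r cosθ/√(L² − r² sin²θ)].
With r = 0.0125 m, L = 0.0552 m, θ = 152°: the bracketed kinematic factor |dx/dθ| = 0.0046884 m.
ω = v/|dx/dθ| = 1.2/0.0046884 = 255.95 rad/s.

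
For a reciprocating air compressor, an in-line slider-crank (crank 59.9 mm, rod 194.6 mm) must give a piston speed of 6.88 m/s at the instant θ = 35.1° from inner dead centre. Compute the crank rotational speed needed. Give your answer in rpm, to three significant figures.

For an in-line slider-crank, |v_piston| = rω|sinθ|·[1 + r cosθ/√(L² − r² sin²θ)].
With r = 0.0599 m, L = 0.1946 m, θ = 35.1°: the bracketed kinematic factor |dx/dθ| = 0.043256 m.
ω = v/|dx/dθ| = 6.88/0.043256 = 159.05 rad/s.
N = 60ω/(2π) = 1518.8 rpm.

1520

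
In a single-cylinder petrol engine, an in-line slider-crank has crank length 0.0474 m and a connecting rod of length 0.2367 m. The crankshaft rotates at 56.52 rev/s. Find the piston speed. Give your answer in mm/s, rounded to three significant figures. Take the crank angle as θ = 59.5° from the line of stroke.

ω = 2π·56.5 = 355.1 rad/s
For an in-line slider-crank, x = r cosθ + √(L² − r² sin²θ), so v = −rω sinθ·[1 + r cosθ/√(L² − r² sin²θ)].
With r = 0.0474 m, L = 0.2367 m, θ = 59.5°: √(L² − r² sin²θ) = 0.23315 m.
v = −0.0474·355.1·0.86163·[1 + 0.0474·0.50754/0.23315] = -16 m/s.
|v| = 16 m/s = 16000 mm/s.

16000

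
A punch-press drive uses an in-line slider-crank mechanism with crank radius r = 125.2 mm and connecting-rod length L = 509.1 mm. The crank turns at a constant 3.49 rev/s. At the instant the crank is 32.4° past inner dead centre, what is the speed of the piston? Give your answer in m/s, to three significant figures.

ω = 2π·3.49 = 21.93 rad/s
For an in-line slider-crank, x = r cosθ + √(L² − r² sin²θ), so v = −rω sinθ·[1 + r cosθ/√(L² − r² sin²θ)].
With r = 0.1252 m, L = 0.5091 m, θ = 32.4°: √(L² − r² sin²θ) = 0.50466 m.
v = −0.1252·21.93·0.53583·[1 + 0.1252·0.84433/0.50466] = -1.7792 m/s.
|v| = 1.7792 m/s.

1.78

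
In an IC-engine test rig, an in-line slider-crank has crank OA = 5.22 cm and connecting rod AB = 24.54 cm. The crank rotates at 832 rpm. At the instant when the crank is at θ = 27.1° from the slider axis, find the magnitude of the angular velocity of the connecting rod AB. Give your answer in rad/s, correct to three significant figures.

16.6

ω = 87.13 rad/s (converted from 832 rpm).
The rod makes angle φ with the slider axis where L sinφ = r sinθ; differentiating, L cosφ·φ̇ = r ω cosθ.
L cosφ = √(L² − r² sin²θ) = 0.24425 m.
|ω_rod| = r ω |cosθ| / √(L² − r² sin²θ) = 0.0522·87.13·0.89021/0.24425 = 16.576 rad/s.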